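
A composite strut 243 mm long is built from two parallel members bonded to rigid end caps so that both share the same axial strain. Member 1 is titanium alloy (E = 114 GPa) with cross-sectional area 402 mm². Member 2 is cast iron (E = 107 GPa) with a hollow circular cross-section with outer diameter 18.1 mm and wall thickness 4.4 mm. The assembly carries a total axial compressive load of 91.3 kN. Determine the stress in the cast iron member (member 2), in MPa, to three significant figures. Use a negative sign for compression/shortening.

-148 MPa

A_2 = 189.4 mm².
Equal strain + equilibrium ⇒ each member carries load in proportion to AE: A₁E₁ = 45830000 N, A₂E₂ = 20260000 N, ΣAE = 66090000 N.
σ₂ = P·E₂/ΣAE = -91300·107000/66090000 = -147.8 MPa.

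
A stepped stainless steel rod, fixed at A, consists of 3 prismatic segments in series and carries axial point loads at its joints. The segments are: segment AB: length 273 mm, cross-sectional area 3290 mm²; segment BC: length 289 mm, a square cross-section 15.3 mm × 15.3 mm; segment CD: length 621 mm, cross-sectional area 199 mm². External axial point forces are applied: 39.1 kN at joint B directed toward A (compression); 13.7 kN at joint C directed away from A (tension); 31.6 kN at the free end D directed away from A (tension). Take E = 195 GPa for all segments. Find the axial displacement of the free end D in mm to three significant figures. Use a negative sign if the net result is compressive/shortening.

0.795 mm

Internal axial forces (sectioning from the free end, tension +): N_CD = 31.6 kN, N_BC = 45.3 kN, N_AB = 6.2 kN.
A_BC = 234.1 mm².
δ_AB = 6200·273/(3290·195000) = 0.002638 mm
δ_BC = 45300·289/(234.1·195000) = 0.2868 mm
δ_CD = 31600·621/(199·195000) = 0.5057 mm
δ = Σδ_i = 0.7951 mm.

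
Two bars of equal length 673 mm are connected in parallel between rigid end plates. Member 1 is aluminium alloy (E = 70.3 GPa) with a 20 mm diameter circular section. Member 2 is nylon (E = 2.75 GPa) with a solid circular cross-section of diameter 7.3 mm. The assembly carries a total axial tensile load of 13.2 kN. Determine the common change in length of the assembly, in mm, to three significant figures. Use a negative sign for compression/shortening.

A_1 = 314.2 mm².
A_2 = 41.85 mm².
Equal strain + equilibrium ⇒ each member carries load in proportion to AE: A₁E₁ = 22090000 N, A₂E₂ = 115100 N, ΣAE = 22200000 N.
δ = PL/ΣAE = 13200·673/22200000 = 0.4002 mm.

0.400 mm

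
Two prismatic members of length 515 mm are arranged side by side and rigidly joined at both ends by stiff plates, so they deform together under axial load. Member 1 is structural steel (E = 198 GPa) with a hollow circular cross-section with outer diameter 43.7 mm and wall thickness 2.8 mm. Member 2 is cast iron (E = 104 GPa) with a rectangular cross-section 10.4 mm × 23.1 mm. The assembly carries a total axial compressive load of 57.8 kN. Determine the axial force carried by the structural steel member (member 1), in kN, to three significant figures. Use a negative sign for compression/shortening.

-42.8 kN

A_1 = 359.8 mm².
A_2 = 240.2 mm².
Equal strain + equilibrium ⇒ each member carries load in proportion to AE: A₁E₁ = 71240000 N, A₂E₂ = 24980000 N, ΣAE = 96220000 N.
F₁ = P·A₁E₁/ΣAE = -57800·71240000/96220000 = -42790 N.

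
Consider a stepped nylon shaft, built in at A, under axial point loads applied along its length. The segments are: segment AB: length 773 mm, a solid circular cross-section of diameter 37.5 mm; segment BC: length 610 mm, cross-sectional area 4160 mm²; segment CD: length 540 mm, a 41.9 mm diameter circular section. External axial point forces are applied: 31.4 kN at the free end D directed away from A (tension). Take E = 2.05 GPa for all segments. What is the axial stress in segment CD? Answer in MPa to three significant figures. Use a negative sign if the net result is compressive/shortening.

Internal axial forces (sectioning from the free end, tension +): N_CD = 31.4 kN, N_BC = 31.4 kN, N_AB = 31.4 kN.
A_CD = 1379 mm².
σ_CD = N_CD/A_CD = 31400/1379 = 22.77 MPa.

22.8 MPa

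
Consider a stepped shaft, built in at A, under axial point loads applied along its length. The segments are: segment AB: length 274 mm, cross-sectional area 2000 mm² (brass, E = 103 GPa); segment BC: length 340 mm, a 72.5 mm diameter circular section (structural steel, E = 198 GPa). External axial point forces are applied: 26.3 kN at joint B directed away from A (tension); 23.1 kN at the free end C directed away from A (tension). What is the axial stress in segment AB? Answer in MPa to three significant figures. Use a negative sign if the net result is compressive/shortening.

24.7 MPa

Internal axial forces (sectioning from the free end, tension +): N_BC = 23.1 kN, N_AB = 49.4 kN.
σ_AB = N_AB/A_AB = 49400/2000 = 24.7 MPa.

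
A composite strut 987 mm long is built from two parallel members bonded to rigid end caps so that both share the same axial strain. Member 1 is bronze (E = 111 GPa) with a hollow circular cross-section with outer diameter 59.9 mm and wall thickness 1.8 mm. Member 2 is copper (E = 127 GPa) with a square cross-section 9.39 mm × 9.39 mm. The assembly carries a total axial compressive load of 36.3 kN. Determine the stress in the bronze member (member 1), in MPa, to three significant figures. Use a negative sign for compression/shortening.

-84.5 MPa

A_1 = 328.5 mm².
A_2 = 88.17 mm².
Equal strain + equilibrium ⇒ each member carries load in proportion to AE: A₁E₁ = 36470000 N, A₂E₂ = 11200000 N, ΣAE = 47670000 N.
σ₁ = P·E₁/ΣAE = -36300·111000/47670000 = -84.53 MPa.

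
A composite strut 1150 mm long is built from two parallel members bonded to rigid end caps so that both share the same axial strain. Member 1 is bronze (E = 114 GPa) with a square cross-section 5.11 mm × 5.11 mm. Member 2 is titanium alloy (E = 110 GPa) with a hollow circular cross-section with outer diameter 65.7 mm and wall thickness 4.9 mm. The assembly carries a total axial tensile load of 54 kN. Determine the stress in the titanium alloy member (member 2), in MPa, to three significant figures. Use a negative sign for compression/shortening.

56.1 MPa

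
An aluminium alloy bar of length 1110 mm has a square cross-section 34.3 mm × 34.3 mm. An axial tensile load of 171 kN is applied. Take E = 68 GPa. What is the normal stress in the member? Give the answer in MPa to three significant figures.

145 MPa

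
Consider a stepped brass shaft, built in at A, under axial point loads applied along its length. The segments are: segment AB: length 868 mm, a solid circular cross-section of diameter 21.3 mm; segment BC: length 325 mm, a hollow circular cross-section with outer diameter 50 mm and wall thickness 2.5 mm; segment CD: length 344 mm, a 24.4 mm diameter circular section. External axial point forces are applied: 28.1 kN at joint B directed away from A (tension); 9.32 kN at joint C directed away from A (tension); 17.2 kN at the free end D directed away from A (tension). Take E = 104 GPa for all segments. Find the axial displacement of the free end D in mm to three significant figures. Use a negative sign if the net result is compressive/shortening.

Internal axial forces (sectioning from the free end, tension +): N_CD = 17.2 kN, N_BC = 26.52 kN, N_AB = 54.62 kN.
A_AB = 356.3 mm².
A_BC = 373.1 mm².
A_CD = 467.6 mm².
δ_AB = 54620·868/(356.3·104000) = 1.279 mm
δ_BC = 26520·325/(373.1·104000) = 0.2221 mm
δ_CD = 17200·344/(467.6·104000) = 0.1217 mm
δ = Σδ_i = 1.623 mm.

1.62 mm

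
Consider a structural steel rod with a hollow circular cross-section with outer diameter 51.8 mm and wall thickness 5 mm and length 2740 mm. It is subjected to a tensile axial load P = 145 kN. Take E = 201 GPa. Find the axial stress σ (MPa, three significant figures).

197 MPa

A = 735.1 mm².
σ = N/A = 145000/735.1 = 197.2 MPa.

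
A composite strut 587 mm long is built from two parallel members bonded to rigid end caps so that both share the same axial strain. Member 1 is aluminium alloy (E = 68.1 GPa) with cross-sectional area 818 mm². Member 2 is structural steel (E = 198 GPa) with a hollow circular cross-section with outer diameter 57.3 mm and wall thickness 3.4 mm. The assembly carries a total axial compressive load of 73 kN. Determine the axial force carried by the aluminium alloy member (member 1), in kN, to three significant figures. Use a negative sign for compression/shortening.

-24.0 kN

A_2 = 575.7 mm².
Equal strain + equilibrium ⇒ each member carries load in proportion to AE: A₁E₁ = 55710000 N, A₂E₂ = 114000000 N, ΣAE = 169700000 N.
F₁ = P·A₁E₁/ΣAE = -73000·55710000/169700000 = -23960 N.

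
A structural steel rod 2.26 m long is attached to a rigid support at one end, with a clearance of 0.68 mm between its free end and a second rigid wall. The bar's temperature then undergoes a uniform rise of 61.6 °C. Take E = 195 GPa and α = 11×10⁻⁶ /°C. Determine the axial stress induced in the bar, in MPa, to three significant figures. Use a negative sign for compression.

Free thermal expansion αLΔT = 11e-6 · 2260 · 61.6 = 1.531 mm.
The walls engage after the gap closes; constrained expansion = 1.531 − 0.68 = 0.8514 mm.
The walls impose strain ε = −(0.8514)/2260 = -3.7672e-04; σ = Eε = 195000 · -3.7672e-04 = -73.46 MPa.

-73.5 MPa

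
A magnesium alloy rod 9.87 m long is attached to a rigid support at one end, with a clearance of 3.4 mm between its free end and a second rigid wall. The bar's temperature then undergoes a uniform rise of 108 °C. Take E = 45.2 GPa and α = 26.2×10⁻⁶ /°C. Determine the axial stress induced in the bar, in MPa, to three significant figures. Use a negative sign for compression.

Free thermal expansion αLΔT = 26.2e-6 · 9870 · 108 = 27.93 mm.
The walls engage after the gap closes; constrained expansion = 27.93 − 3.4 = 24.53 mm.
The walls impose strain ε = −(24.53)/9870 = -2.4851e-03; σ = Eε = 45200 · -2.4851e-03 = -112.3 MPa.

-112 MPa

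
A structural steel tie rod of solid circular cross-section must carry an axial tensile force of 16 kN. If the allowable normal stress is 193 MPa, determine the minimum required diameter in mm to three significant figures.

10.3 mm

Required area A ≥ P/σ_allow = 16000/193 = 82.9 mm².
For a solid circular section, d ≥ √(4A/π) = 10.27 mm.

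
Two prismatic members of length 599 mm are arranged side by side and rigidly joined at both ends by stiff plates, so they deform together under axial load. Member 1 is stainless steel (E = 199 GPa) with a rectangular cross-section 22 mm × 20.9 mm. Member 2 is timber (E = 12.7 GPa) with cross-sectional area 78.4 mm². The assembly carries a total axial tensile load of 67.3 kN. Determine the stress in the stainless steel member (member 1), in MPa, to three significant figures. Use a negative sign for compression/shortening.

A_1 = 459.8 mm².
Equal strain + equilibrium ⇒ each member carries load in proportion to AE: A₁E₁ = 91500000 N, A₂E₂ = 995700 N, ΣAE = 92500000 N.
σ₁ = P·E₁/ΣAE = 67300·199000/92500000 = 144.8 MPa.

145 MPa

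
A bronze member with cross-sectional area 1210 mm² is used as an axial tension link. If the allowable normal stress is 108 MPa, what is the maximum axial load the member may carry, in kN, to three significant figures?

131 kN

P_max = σ_allow · A = 108 · 1210 = 130700 N = 130.7 kN.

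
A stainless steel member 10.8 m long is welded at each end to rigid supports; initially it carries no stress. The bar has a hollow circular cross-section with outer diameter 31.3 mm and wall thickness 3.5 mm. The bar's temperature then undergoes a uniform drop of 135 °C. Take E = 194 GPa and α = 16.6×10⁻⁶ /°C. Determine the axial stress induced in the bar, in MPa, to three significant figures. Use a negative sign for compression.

Free thermal expansion αLΔT = 16.6e-6 · 10800 · -135 = -24.2 mm.
The walls impose strain ε = −(-24.2)/10800 = 2.2410e-03; σ = Eε = 194000 · 2.2410e-03 = 434.8 MPa.

435 MPa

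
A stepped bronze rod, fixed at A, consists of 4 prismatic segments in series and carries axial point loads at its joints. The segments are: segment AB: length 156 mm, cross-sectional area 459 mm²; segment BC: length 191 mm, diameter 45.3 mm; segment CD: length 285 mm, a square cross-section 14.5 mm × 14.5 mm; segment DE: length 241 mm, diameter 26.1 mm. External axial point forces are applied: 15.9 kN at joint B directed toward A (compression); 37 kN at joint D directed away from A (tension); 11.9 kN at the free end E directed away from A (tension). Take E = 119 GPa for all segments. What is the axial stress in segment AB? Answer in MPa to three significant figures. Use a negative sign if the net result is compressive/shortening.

71.9 MPa

Internal axial forces (sectioning from the free end, tension +): N_DE = 11.9 kN, N_CD = 48.9 kN, N_BC = 48.9 kN, N_AB = 33 kN.
σ_AB = N_AB/A_AB = 33000/459 = 71.9 MPa.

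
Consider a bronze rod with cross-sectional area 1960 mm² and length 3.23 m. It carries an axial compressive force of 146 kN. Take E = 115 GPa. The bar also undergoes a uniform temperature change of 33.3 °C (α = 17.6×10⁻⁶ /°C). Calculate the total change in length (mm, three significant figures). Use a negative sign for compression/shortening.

δ_mech = NL/(AE) = -146000·3230/(1960·115000) = -2.092 mm.
δ_thermal = αLΔT = 17.6e-6·3230·33.3 = 1.893 mm.
δ = δ_mech + δ_thermal = -0.1992 mm.

-0.199 mm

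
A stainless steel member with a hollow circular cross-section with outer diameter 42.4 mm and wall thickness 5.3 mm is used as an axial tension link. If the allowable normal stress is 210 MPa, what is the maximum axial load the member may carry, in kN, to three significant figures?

130 kN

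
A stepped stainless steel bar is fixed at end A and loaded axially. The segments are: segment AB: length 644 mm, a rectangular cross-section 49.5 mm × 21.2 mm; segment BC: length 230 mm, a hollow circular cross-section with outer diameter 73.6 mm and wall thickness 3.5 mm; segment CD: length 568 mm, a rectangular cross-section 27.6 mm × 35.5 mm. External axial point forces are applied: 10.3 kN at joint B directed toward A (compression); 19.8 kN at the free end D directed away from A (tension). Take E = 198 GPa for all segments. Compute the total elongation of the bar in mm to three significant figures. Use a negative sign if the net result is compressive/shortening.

Internal axial forces (sectioning from the free end, tension +): N_CD = 19.8 kN, N_BC = 19.8 kN, N_AB = 9.5 kN.
A_AB = 1049 mm².
A_BC = 770.8 mm².
A_CD = 979.8 mm².
δ_AB = 9500·644/(1049·198000) = 0.02944 mm
δ_BC = 19800·230/(770.8·198000) = 0.02984 mm
δ_CD = 19800·568/(979.8·198000) = 0.05797 mm
δ = Σδ_i = 0.1173 mm.

0.117 mm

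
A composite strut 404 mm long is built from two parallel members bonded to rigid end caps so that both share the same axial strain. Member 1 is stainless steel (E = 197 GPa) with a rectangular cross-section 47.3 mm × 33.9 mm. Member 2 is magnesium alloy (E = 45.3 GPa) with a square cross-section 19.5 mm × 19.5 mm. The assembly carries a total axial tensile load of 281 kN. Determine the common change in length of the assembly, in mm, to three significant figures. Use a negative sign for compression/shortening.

0.341 mm

A_1 = 1603 mm².
A_2 = 380.2 mm².
Equal strain + equilibrium ⇒ each member carries load in proportion to AE: A₁E₁ = 315900000 N, A₂E₂ = 17230000 N, ΣAE = 333100000 N.
δ = PL/ΣAE = 281000·404/333100000 = 0.3408 mm.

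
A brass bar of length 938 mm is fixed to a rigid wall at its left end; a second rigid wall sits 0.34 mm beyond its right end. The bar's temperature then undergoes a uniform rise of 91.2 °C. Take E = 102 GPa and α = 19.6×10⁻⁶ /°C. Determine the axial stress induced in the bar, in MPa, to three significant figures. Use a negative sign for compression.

-145 MPa

Free thermal expansion αLΔT = 19.6e-6 · 938 · 91.2 = 1.677 mm.
The walls engage after the gap closes; constrained expansion = 1.677 − 0.34 = 1.337 mm.
The walls impose strain ε = −(1.337)/938 = -1.4250e-03; σ = Eε = 102000 · -1.4250e-03 = -145.4 MPa.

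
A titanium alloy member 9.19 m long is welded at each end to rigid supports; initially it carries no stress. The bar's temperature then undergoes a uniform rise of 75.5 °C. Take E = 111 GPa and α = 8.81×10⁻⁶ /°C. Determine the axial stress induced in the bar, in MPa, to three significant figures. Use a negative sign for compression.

-73.8 MPa

Free thermal expansion αLΔT = 8.81e-6 · 9190 · 75.5 = 6.113 mm.
The walls impose strain ε = −(6.113)/9190 = -6.6516e-04; σ = Eε = 111000 · -6.6516e-04 = -73.83 MPa.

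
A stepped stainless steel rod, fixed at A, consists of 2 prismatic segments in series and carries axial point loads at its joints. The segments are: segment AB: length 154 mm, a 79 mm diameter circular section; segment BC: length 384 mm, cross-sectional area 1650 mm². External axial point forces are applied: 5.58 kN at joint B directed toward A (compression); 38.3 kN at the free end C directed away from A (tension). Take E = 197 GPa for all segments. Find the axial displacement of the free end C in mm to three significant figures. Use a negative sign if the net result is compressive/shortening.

Internal axial forces (sectioning from the free end, tension +): N_BC = 38.3 kN, N_AB = 32.72 kN.
A_AB = 4902 mm².
δ_AB = 32720·154/(4902·197000) = 0.005218 mm
δ_BC = 38300·384/(1650·197000) = 0.04525 mm
δ = Σδ_i = 0.05046 mm.

0.0505 mm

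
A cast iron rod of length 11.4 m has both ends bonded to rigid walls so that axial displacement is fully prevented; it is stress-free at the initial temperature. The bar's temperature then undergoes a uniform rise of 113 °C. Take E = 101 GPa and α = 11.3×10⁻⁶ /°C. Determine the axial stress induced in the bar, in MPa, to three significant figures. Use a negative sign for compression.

Free thermal expansion αLΔT = 11.3e-6 · 11400 · 113 = 14.56 mm.
The walls impose strain ε = −(14.56)/11400 = -1.2769e-03; σ = Eε = 101000 · -1.2769e-03 = -129 MPa.

-129 MPa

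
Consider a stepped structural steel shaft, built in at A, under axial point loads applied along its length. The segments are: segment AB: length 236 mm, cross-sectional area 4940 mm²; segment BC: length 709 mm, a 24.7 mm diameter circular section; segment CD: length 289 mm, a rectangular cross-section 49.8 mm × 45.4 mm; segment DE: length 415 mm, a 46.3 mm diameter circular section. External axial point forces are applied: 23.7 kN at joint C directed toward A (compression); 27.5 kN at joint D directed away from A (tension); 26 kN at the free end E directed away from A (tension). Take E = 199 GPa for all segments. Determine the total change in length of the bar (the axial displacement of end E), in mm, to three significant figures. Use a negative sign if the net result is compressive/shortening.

0.295 mm

Internal axial forces (sectioning from the free end, tension +): N_DE = 26 kN, N_CD = 53.5 kN, N_BC = 29.8 kN, N_AB = 29.8 kN.
A_BC = 479.2 mm².
A_CD = 2261 mm².
A_DE = 1684 mm².
δ_AB = 29800·236/(4940·199000) = 0.007154 mm
δ_BC = 29800·709/(479.2·199000) = 0.2216 mm
δ_CD = 53500·289/(2261·199000) = 0.03436 mm
δ_DE = 26000·415/(1684·199000) = 0.0322 mm
δ = Σδ_i = 0.2953 mm.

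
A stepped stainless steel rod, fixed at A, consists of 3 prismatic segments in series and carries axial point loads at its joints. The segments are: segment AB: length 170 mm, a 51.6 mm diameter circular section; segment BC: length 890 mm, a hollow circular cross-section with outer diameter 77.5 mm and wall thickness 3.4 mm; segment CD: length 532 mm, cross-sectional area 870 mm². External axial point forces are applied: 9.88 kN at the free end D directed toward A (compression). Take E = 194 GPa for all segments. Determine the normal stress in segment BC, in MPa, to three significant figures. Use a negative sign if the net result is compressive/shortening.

-12.5 MPa

Internal axial forces (sectioning from the free end, tension +): N_CD = -9.88 kN, N_BC = -9.88 kN, N_AB = -9.88 kN.
A_BC = 791.5 mm².
σ_BC = N_BC/A_BC = -9880/791.5 = -12.48 MPa.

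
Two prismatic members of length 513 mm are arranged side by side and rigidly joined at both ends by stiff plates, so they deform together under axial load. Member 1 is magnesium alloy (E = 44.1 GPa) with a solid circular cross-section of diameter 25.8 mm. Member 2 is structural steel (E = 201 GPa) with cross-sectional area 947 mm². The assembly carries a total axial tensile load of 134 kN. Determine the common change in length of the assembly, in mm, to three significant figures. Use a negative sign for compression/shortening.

A_1 = 522.8 mm².
Equal strain + equilibrium ⇒ each member carries load in proportion to AE: A₁E₁ = 23060000 N, A₂E₂ = 190300000 N, ΣAE = 213400000 N.
δ = PL/ΣAE = 134000·513/213400000 = 0.3221 mm.

0.322 mm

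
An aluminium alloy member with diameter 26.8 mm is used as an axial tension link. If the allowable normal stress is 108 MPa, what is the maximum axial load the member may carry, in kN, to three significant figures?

A = 564.1 mm².
P_max = σ_allow · A = 108 · 564.1 = 60920 N = 60.92 kN.

60.9 kN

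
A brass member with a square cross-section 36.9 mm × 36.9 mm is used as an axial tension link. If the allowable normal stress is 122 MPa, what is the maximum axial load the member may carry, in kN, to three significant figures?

166 kN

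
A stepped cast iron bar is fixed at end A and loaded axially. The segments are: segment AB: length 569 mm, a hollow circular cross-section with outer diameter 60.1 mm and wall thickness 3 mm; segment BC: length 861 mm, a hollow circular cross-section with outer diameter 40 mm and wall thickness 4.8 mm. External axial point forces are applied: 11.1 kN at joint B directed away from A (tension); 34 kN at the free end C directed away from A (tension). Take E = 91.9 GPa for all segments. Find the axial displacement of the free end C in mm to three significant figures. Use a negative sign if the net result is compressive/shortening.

Internal axial forces (sectioning from the free end, tension +): N_BC = 34 kN, N_AB = 45.1 kN.
A_AB = 538.2 mm².
A_BC = 530.8 mm².
δ_AB = 45100·569/(538.2·91900) = 0.5189 mm
δ_BC = 34000·861/(530.8·91900) = 0.6001 mm
δ = Σδ_i = 1.119 mm.

1.12 mm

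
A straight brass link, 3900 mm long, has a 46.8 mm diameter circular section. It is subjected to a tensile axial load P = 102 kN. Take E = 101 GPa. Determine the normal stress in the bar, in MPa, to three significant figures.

59.3 MPa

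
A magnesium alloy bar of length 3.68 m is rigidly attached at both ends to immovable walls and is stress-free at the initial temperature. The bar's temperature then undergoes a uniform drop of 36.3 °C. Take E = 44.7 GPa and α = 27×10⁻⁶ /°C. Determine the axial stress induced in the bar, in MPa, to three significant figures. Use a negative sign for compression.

Free thermal expansion αLΔT = 27e-6 · 3680 · -36.3 = -3.607 mm.
The walls impose strain ε = −(-3.607)/3680 = 9.8010e-04; σ = Eε = 44700 · 9.8010e-04 = 43.81 MPa.

43.8 MPa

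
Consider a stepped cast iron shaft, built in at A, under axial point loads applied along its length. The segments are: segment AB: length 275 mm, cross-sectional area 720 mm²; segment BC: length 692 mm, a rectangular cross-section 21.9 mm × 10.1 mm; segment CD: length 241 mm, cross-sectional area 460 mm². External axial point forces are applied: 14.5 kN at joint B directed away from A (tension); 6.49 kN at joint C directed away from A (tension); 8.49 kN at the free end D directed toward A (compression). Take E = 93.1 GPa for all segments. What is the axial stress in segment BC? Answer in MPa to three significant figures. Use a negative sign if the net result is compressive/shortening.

-9.04 MPa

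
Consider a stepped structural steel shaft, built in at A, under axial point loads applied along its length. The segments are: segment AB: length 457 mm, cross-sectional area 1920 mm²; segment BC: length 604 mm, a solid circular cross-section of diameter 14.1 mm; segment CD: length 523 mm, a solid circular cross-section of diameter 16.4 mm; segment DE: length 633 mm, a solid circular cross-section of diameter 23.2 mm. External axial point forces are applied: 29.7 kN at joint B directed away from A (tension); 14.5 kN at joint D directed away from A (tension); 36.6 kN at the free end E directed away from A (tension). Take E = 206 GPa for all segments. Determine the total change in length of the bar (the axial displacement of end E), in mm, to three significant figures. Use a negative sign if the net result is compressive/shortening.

Internal axial forces (sectioning from the free end, tension +): N_DE = 36.6 kN, N_CD = 51.1 kN, N_BC = 51.1 kN, N_AB = 80.8 kN.
A_BC = 156.1 mm².
A_CD = 211.2 mm².
A_DE = 422.7 mm².
δ_AB = 80800·457/(1920·206000) = 0.09336 mm
δ_BC = 51100·604/(156.1·206000) = 0.9595 mm
δ_CD = 51100·523/(211.2·206000) = 0.6142 mm
δ_DE = 36600·633/(422.7·206000) = 0.266 mm
δ = Σδ_i = 1.933 mm.

1.93 mm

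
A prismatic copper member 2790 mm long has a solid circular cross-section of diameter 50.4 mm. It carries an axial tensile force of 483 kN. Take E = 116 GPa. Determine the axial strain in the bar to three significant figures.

0.00209

A = 1995 mm².
σ = N/A = 242.1 MPa; ε = σ/E = 242.1/116000 = 2.087e-03.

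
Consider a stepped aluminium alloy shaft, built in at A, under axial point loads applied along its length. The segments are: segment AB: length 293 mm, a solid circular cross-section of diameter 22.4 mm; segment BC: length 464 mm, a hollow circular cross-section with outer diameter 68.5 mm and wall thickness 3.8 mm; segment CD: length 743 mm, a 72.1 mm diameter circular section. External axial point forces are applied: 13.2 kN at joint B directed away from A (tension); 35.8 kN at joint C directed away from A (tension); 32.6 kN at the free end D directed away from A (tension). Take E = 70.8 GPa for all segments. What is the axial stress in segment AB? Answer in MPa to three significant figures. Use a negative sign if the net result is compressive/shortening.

207 MPa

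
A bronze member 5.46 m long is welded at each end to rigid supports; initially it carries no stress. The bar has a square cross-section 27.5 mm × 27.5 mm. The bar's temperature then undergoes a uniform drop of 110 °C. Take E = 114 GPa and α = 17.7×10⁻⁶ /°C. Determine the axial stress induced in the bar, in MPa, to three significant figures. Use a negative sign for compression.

Free thermal expansion αLΔT = 17.7e-6 · 5460 · -110 = -10.63 mm.
The walls impose strain ε = −(-10.63)/5460 = 1.9470e-03; σ = Eε = 114000 · 1.9470e-03 = 222 MPa.

222 MPa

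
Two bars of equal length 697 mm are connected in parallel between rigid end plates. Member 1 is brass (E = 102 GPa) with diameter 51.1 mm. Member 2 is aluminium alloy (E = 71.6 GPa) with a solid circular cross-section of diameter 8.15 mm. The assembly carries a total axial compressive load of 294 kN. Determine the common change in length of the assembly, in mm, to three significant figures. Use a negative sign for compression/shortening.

-0.962 mm

A_1 = 2051 mm².
A_2 = 52.17 mm².
Equal strain + equilibrium ⇒ each member carries load in proportion to AE: A₁E₁ = 209200000 N, A₂E₂ = 3735000 N, ΣAE = 212900000 N.
δ = PL/ΣAE = -294000·697/212900000 = -0.9624 mm.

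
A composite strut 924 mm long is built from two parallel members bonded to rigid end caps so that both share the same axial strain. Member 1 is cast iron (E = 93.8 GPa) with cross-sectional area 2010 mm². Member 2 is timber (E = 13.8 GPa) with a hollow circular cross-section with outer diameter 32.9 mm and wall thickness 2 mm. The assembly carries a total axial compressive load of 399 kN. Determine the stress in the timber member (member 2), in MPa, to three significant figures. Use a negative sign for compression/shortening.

-28.8 MPa

A_2 = 194.2 mm².
Equal strain + equilibrium ⇒ each member carries load in proportion to AE: A₁E₁ = 188500000 N, A₂E₂ = 2679000 N, ΣAE = 191200000 N.
σ₂ = P·E₂/ΣAE = -399000·13800/191200000 = -28.8 MPa.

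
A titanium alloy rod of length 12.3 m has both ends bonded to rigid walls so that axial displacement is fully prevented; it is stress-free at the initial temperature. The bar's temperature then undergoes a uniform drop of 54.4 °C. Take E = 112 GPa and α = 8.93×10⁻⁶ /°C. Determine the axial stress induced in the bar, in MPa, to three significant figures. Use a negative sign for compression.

54.4 MPa

Free thermal expansion αLΔT = 8.93e-6 · 12300 · -54.4 = -5.975 mm.
The walls impose strain ε = −(-5.975)/12300 = 4.8579e-04; σ = Eε = 112000 · 4.8579e-04 = 54.41 MPa.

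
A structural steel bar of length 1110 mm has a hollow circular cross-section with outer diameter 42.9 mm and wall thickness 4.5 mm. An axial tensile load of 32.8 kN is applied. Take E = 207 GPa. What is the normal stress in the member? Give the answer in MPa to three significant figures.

A = 542.9 mm².
σ = N/A = 32800/542.9 = 60.42 MPa.

60.4 MPa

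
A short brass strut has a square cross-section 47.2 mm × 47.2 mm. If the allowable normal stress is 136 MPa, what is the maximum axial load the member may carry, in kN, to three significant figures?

A = 2228 mm².
P_max = σ_allow · A = 136 · 2228 = 303000 N = 303 kN.

303 kN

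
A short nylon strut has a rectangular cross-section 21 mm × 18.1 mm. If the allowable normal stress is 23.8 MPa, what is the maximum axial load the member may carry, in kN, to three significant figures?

A = 380.1 mm².
P_max = σ_allow · A = 23.8 · 380.1 = 9046 N = 9.046 kN.

9.05 kN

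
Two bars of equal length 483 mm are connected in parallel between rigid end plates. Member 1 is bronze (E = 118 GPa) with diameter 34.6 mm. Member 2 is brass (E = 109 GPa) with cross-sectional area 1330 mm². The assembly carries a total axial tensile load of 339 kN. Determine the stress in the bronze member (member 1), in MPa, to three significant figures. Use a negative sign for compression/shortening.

A_1 = 940.2 mm².
Equal strain + equilibrium ⇒ each member carries load in proportion to AE: A₁E₁ = 110900000 N, A₂E₂ = 145000000 N, ΣAE = 255900000 N.
σ₁ = P·E₁/ΣAE = 339000·118000/255900000 = 156.3 MPa.

156 MPa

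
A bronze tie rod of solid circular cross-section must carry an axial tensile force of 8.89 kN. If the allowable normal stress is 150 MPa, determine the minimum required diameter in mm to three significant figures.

8.69 mm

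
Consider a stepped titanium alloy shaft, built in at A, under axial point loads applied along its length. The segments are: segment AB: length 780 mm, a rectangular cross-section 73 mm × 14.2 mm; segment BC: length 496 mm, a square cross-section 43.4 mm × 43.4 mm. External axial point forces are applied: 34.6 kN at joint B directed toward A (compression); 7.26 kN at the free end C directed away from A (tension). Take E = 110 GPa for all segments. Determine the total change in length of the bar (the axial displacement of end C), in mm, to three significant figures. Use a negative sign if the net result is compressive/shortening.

Internal axial forces (sectioning from the free end, tension +): N_BC = 7.26 kN, N_AB = -27.34 kN.
A_AB = 1037 mm².
A_BC = 1884 mm².
δ_AB = -27340·780/(1037·110000) = -0.187 mm
δ_BC = 7260·496/(1884·110000) = 0.01738 mm
δ = Σδ_i = -0.1696 mm.

-0.170 mm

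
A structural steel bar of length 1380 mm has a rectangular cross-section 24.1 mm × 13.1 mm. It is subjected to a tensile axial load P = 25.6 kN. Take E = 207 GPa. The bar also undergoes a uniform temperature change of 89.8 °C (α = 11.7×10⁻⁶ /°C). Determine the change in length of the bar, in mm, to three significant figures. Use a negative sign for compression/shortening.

A = 315.7 mm².
δ_mech = NL/(AE) = 25600·1380/(315.7·207000) = 0.5406 mm.
δ_thermal = αLΔT = 11.7e-6·1380·89.8 = 1.45 mm.
δ = δ_mech + δ_thermal = 1.99 mm.

1.99 mm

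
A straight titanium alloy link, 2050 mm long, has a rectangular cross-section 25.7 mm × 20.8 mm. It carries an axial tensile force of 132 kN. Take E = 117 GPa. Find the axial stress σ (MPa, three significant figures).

A = 534.6 mm².
σ = N/A = 132000/534.6 = 246.9 MPa.

247 MPa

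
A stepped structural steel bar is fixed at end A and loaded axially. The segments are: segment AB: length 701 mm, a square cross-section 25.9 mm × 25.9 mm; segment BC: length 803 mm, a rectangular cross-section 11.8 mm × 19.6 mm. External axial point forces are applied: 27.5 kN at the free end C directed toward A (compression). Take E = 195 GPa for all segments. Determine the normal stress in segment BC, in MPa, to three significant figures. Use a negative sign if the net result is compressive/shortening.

-119 MPa

Internal axial forces (sectioning from the free end, tension +): N_BC = -27.5 kN, N_AB = -27.5 kN.
A_BC = 231.3 mm².
σ_BC = N_BC/A_BC = -27500/231.3 = -118.9 MPa.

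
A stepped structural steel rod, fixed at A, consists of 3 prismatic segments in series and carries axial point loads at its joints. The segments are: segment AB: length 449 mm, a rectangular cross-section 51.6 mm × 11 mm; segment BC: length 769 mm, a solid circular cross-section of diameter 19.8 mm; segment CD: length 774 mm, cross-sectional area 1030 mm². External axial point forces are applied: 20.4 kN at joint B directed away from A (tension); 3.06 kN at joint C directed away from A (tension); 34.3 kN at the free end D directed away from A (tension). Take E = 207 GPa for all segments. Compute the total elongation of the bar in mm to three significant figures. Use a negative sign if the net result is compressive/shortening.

Internal axial forces (sectioning from the free end, tension +): N_CD = 34.3 kN, N_BC = 37.36 kN, N_AB = 57.76 kN.
A_AB = 567.6 mm².
A_BC = 307.9 mm².
δ_AB = 57760·449/(567.6·207000) = 0.2207 mm
δ_BC = 37360·769/(307.9·207000) = 0.4508 mm
δ_CD = 34300·774/(1030·207000) = 0.1245 mm
δ = Σδ_i = 0.796 mm.

0.796 mm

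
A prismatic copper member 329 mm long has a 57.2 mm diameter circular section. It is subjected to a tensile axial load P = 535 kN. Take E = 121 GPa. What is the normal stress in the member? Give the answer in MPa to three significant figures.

208 MPa

A = 2570 mm².
σ = N/A = 535000/2570 = 208.2 MPa.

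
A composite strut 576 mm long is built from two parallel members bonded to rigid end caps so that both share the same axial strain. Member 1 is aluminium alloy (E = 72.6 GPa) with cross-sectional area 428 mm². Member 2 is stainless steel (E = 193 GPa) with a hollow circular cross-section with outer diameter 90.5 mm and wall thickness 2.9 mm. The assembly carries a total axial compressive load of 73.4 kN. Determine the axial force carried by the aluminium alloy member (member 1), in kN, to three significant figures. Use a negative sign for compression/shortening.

A_2 = 798.1 mm².
Equal strain + equilibrium ⇒ each member carries load in proportion to AE: A₁E₁ = 31070000 N, A₂E₂ = 154000000 N, ΣAE = 185100000 N.
F₁ = P·A₁E₁/ΣAE = -73400·31070000/185100000 = -12320 N.

-12.3 kN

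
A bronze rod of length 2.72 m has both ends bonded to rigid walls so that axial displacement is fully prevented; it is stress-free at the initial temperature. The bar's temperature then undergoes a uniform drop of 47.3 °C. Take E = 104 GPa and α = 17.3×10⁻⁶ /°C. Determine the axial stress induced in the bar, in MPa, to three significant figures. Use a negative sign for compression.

Free thermal expansion αLΔT = 17.3e-6 · 2720 · -47.3 = -2.226 mm.
The walls impose strain ε = −(-2.226)/2720 = 8.1829e-04; σ = Eε = 104000 · 8.1829e-04 = 85.1 MPa.

85.1 MPa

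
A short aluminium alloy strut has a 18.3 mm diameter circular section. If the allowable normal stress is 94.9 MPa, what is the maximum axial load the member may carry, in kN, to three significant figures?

A = 263 mm².
P_max = σ_allow · A = 94.9 · 263 = 24960 N = 24.96 kN.

25.0 kN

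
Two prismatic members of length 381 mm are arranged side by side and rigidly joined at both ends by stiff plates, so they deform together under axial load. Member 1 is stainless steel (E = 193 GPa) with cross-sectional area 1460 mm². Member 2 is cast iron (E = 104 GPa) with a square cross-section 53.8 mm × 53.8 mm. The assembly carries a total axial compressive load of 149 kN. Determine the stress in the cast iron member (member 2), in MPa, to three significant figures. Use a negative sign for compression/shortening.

-26.6 MPa

A_2 = 2894 mm².
Equal strain + equilibrium ⇒ each member carries load in proportion to AE: A₁E₁ = 281800000 N, A₂E₂ = 301000000 N, ΣAE = 582800000 N.
σ₂ = P·E₂/ΣAE = -149000·104000/582800000 = -26.59 MPa.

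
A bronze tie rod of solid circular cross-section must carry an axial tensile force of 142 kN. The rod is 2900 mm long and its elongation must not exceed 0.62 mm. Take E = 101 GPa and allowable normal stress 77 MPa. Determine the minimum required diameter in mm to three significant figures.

Required area A ≥ P/σ_allow = 142000/77 = 1844 mm².
For a solid circular section, d ≥ √(4A/π) = 48.46 mm.
Elongation limit: A ≥ PL/(Eδ_allow) = 142000·2900/(101000·0.62) = 6576 mm² ⇒ d ≥ 91.5 mm.
The elongation limit governs.

91.5 mm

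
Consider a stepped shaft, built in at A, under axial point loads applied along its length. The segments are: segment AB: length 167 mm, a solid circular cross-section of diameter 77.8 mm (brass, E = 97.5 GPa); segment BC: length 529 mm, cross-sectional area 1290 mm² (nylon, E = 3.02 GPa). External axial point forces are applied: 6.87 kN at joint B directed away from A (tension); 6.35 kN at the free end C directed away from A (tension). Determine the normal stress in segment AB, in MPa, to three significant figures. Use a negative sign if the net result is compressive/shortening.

2.78 MPa

Internal axial forces (sectioning from the free end, tension +): N_BC = 6.35 kN, N_AB = 13.22 kN.
A_AB = 4754 mm².
σ_AB = N_AB/A_AB = 13220/4754 = 2.781 MPa.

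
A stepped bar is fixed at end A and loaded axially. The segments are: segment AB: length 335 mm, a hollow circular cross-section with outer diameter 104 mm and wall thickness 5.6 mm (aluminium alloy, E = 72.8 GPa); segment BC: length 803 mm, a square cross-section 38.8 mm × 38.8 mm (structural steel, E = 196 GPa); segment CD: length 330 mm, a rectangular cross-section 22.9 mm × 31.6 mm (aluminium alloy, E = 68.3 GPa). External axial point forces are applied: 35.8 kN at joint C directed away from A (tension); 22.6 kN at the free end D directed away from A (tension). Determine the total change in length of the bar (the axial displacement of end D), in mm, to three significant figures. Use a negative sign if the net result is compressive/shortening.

Internal axial forces (sectioning from the free end, tension +): N_CD = 22.6 kN, N_BC = 58.4 kN, N_AB = 58.4 kN.
A_AB = 1731 mm².
A_BC = 1505 mm².
A_CD = 723.6 mm².
δ_AB = 58400·335/(1731·72800) = 0.1552 mm
δ_BC = 58400·803/(1505·196000) = 0.1589 mm
δ_CD = 22600·330/(723.6·68300) = 0.1509 mm
δ = Σδ_i = 0.4651 mm.

0.465 mm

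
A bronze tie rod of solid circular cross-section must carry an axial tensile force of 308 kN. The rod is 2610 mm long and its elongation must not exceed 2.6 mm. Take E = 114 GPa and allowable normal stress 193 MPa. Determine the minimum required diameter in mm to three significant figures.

58.8 mm

Required area A ≥ P/σ_allow = 308000/193 = 1596 mm².
For a solid circular section, d ≥ √(4A/π) = 45.08 mm.
Elongation limit: A ≥ PL/(Eδ_allow) = 308000·2610/(114000·2.6) = 2712 mm² ⇒ d ≥ 58.76 mm.
The elongation limit governs.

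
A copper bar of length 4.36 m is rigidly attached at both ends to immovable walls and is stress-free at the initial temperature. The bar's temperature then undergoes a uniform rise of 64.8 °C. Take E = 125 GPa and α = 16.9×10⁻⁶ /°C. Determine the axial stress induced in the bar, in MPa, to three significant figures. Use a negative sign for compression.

-137 MPa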